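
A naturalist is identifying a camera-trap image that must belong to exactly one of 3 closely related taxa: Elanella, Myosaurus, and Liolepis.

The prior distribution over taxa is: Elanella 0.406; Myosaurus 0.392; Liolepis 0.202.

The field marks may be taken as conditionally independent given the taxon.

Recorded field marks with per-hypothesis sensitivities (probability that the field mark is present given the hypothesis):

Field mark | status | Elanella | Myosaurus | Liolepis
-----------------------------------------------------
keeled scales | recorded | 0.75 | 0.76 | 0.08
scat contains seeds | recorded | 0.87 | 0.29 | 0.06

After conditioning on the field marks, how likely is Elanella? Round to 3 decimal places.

Multiply each prior by the joint likelihood of the field mark pattern:
  Elanella: 0.406 × 0.75 × 0.87 = 0.26492
  Myosaurus: 0.392 × 0.76 × 0.29 = 0.086397
  Liolepis: 0.202 × 0.08 × 0.06 = 0.0009696
Marginal likelihood of the evidence = 0.35228.
P(Elanella | evidence) = 0.26492 / 0.35228 ≈ 0.752.

0.752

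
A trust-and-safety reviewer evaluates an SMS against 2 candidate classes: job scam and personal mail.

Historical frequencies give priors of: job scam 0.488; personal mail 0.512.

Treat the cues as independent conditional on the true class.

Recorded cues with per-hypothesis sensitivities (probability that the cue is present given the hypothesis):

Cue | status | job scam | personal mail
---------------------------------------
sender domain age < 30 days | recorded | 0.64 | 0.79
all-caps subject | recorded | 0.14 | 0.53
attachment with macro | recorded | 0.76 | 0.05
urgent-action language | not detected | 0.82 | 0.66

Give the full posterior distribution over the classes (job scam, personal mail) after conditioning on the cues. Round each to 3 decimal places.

0.621, 0.379

Multiply each prior by the joint likelihood of the cue pattern (using 1 − P(present | H) for each absent cue):
  job scam: 0.488 × 0.64 × 0.14 × 0.76 × (1 − 0.82) = 0.0059816
  personal mail: 0.512 × 0.79 × 0.53 × 0.05 × (1 − 0.66) = 0.0036444
Marginal likelihood of the evidence = 0.0096259.
P(job scam | evidence) = 0.0059816 / 0.0096259 ≈ 0.621
P(personal mail | evidence) = 0.0036444 / 0.0096259 ≈ 0.379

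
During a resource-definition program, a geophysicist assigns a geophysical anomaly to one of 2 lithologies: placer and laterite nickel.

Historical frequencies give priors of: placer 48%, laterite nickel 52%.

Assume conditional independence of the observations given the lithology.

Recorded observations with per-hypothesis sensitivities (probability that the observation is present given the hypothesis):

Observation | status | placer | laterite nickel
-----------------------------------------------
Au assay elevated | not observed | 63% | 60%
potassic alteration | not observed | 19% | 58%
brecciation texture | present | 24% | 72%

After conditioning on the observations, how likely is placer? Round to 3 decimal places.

For each hypothesis, the unnormalized posterior weight is prior × product of the observation likelihoods (using 1 − P(present | H) for each absent observation):
  placer: 0.48 × (1 − 0.63) × (1 − 0.19) × 0.24 = 0.034525
  laterite nickel: 0.52 × (1 − 0.60) × (1 − 0.58) × 0.72 = 0.062899
Normalizing constant Z = 0.034525 + 0.062899 = 0.097425.
P(placer | evidence) = 0.034525 / 0.097425 ≈ 0.354.

0.354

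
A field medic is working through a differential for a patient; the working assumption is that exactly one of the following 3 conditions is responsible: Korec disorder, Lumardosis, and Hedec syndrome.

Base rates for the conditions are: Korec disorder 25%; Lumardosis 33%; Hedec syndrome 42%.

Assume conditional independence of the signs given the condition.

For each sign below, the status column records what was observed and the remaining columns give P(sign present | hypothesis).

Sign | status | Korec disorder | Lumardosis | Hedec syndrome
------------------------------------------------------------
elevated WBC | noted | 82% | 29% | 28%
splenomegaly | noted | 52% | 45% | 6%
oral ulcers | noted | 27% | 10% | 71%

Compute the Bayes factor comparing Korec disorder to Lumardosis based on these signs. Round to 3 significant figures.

8.82

The Bayes factor is the ratio of the joint likelihoods of the sign pattern under the two hypotheses.
  Korec disorder: 0.82 × 0.52 × 0.27 = 0.11513
  Lumardosis: 0.29 × 0.45 × 0.10 = 0.01305
Bayes factor = 0.11513 / 0.01305 ≈ 8.82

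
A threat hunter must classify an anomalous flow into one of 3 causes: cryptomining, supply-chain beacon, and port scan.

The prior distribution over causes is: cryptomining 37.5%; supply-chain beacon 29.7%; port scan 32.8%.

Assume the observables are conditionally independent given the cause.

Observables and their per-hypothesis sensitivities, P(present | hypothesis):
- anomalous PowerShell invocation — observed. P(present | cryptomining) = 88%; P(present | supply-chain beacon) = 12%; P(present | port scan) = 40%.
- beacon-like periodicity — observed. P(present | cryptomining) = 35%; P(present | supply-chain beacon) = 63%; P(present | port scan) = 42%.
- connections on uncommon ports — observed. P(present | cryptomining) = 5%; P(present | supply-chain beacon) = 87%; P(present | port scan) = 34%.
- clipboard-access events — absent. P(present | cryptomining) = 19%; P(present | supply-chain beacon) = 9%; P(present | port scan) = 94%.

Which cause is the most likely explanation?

supply-chain beacon

Multiply each prior by the joint likelihood of the observable pattern (using 1 − P(present | H) for each absent observable):
  cryptomining: 0.375 × 0.88 × 0.35 × 0.05 × (1 − 0.19) = 0.0046778
  supply-chain beacon: 0.297 × 0.12 × 0.63 × 0.87 × (1 − 0.09) = 0.017776
  port scan: 0.328 × 0.40 × 0.42 × 0.34 × (1 − 0.94) = 0.0011241
The unnormalized weights sum to 0.023578.
P(cryptomining | evidence) ≈ 0.0046778 / 0.023578 ≈ 0.198
P(supply-chain beacon | evidence) ≈ 0.017776 / 0.023578 ≈ 0.754
P(port scan | evidence) ≈ 0.0011241 / 0.023578 ≈ 0.048
The largest is 0.754, so supply-chain beacon is most probable.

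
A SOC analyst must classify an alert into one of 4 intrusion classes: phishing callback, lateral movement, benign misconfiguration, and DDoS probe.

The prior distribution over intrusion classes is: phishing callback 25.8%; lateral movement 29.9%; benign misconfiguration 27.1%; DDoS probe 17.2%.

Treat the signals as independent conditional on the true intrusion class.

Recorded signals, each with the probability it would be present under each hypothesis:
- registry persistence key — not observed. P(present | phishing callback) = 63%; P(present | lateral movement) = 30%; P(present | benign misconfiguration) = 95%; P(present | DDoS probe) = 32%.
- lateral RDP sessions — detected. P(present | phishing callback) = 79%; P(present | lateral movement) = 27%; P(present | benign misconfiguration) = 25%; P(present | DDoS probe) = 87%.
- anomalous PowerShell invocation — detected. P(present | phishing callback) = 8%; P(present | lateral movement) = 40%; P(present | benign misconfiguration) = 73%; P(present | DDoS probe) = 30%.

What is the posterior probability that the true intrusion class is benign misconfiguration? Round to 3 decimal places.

For each hypothesis, the unnormalized posterior weight is prior × product of the signal likelihoods (using 1 − P(present | H) for each absent signal):
  phishing callback: 0.258 × (1 − 0.63) × 0.79 × 0.08 = 0.0060331
  lateral movement: 0.299 × (1 − 0.30) × 0.27 × 0.40 = 0.022604
  benign misconfiguration: 0.271 × (1 − 0.95) × 0.25 × 0.73 = 0.0024729
  DDoS probe: 0.172 × (1 − 0.32) × 0.87 × 0.30 = 0.030527
Normalizing constant Z = 0.0060331 + 0.022604 + 0.0024729 + 0.030527 = 0.061637.
P(benign misconfiguration | evidence) = 0.0024729 / 0.061637 ≈ 0.040.

0.040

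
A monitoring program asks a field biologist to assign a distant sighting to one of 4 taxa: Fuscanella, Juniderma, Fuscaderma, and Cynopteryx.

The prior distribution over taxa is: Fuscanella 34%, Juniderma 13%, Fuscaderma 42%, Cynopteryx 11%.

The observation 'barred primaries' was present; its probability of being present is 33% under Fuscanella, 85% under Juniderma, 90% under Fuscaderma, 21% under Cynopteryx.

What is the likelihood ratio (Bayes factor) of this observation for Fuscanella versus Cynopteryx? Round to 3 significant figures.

1.57

Likelihood of this observation under each hypothesis:
  Fuscanella: 0.33
  Cynopteryx: 0.21
Bayes factor = 0.33 / 0.21 ≈ 1.57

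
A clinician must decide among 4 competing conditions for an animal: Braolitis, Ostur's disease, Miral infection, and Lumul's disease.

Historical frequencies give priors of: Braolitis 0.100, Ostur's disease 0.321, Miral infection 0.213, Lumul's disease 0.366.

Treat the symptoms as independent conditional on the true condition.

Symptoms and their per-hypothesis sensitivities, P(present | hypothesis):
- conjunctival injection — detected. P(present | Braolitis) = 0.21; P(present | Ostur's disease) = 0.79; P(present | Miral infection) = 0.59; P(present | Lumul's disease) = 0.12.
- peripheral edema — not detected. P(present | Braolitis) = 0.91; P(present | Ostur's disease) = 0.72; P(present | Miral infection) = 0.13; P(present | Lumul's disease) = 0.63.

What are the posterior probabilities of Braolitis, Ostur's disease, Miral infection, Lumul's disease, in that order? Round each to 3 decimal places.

0.010, 0.358, 0.551, 0.082

Multiply each prior by the joint likelihood of the symptom pattern (using 1 − P(present | H) for each absent symptom):
  Braolitis: 0.100 × 0.21 × (1 − 0.91) = 0.00189
  Ostur's disease: 0.321 × 0.79 × (1 − 0.72) = 0.071005
  Miral infection: 0.213 × 0.59 × (1 − 0.13) = 0.10933
  Lumul's disease: 0.366 × 0.12 × (1 − 0.63) = 0.01625
Marginal likelihood of the evidence = 0.19848.
P(Braolitis | evidence) = 0.00189 / 0.19848 ≈ 0.010
P(Ostur's disease | evidence) = 0.071005 / 0.19848 ≈ 0.358
P(Miral infection | evidence) = 0.10933 / 0.19848 ≈ 0.551
P(Lumul's disease | evidence) = 0.01625 / 0.19848 ≈ 0.082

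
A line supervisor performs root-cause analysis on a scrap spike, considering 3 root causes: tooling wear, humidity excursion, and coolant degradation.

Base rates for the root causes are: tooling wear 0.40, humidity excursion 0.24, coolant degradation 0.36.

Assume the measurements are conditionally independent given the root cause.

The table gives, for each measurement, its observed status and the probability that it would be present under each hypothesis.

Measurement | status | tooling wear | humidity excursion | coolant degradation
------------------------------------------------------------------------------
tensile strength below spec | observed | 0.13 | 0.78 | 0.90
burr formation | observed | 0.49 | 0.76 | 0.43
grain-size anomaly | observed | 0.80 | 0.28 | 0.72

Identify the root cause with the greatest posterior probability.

By Bayes' rule with conditional independence, the unnormalized weight for each hypothesis is prior × ∏ likelihoods:
  tooling wear: 0.40 × 0.13 × 0.49 × 0.80 = 0.020384
  humidity excursion: 0.24 × 0.78 × 0.76 × 0.28 = 0.039836
  coolant degradation: 0.36 × 0.90 × 0.43 × 0.72 = 0.10031
Normalizing constant Z = 0.020384 + 0.039836 + 0.10031 = 0.16053.
P(tooling wear | evidence) ≈ 0.020384 / 0.16053 ≈ 0.127
P(humidity excursion | evidence) ≈ 0.039836 / 0.16053 ≈ 0.248
P(coolant degradation | evidence) ≈ 0.10031 / 0.16053 ≈ 0.625
The largest is 0.625, so coolant degradation is most probable.

coolant degradation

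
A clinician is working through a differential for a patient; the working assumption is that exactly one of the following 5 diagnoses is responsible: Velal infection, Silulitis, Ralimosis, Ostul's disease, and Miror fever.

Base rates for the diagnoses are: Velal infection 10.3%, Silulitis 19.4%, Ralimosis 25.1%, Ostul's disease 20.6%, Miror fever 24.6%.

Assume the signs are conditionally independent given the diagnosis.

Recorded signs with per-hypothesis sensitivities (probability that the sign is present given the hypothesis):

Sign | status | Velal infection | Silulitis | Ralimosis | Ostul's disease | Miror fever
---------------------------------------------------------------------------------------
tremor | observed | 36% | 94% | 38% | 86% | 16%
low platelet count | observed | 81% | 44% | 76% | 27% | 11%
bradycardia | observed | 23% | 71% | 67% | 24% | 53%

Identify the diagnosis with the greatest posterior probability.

By Bayes' rule with conditional independence, the unnormalized weight for each hypothesis is prior × ∏ likelihoods:
  Velal infection: 0.103 × 0.36 × 0.81 × 0.23 = 0.006908
  Silulitis: 0.194 × 0.94 × 0.44 × 0.71 = 0.056969
  Ralimosis: 0.251 × 0.38 × 0.76 × 0.67 = 0.048567
  Ostul's disease: 0.206 × 0.86 × 0.27 × 0.24 = 0.01148
  Miror fever: 0.246 × 0.16 × 0.11 × 0.53 = 0.0022947
Normalizing constant Z = 0.006908 + 0.056969 + 0.048567 + 0.01148 + 0.0022947 = 0.12622.
P(Velal infection | evidence) ≈ 0.006908 / 0.12622 ≈ 0.055
P(Silulitis | evidence) ≈ 0.056969 / 0.12622 ≈ 0.451
P(Ralimosis | evidence) ≈ 0.048567 / 0.12622 ≈ 0.385
P(Ostul's disease | evidence) ≈ 0.01148 / 0.12622 ≈ 0.091
P(Miror fever | evidence) ≈ 0.0022947 / 0.12622 ≈ 0.018
The largest is 0.451, so Silulitis is most probable.

Silulitis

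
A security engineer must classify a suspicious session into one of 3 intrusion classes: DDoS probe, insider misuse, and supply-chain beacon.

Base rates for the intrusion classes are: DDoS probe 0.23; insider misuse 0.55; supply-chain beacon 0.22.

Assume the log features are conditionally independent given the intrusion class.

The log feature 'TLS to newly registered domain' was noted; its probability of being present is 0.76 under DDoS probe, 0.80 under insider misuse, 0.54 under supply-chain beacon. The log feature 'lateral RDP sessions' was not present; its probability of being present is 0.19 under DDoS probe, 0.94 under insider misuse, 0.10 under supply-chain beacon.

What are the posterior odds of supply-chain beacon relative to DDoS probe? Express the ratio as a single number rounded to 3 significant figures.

Posterior odds equal prior odds times the likelihood ratio; only the two competing hypotheses matter (using 1 − P(present | H) for each absent log feature).
  supply-chain beacon: 0.22 × 0.54 × (1 − 0.10) = 0.10692
  DDoS probe: 0.23 × 0.76 × (1 − 0.19) = 0.14159
Odds(supply-chain beacon : DDoS probe) = 0.10692 / 0.14159 ≈ 0.755.

0.755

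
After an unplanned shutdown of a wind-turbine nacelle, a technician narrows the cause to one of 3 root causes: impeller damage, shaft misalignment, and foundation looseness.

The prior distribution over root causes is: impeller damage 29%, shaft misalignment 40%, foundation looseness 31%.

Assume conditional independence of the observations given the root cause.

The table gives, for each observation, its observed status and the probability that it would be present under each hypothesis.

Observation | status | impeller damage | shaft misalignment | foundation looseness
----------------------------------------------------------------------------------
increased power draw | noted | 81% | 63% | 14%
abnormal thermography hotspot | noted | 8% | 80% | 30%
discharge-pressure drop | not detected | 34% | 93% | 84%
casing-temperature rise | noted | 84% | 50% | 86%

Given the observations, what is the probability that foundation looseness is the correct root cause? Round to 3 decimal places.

By Bayes' rule with conditional independence, the unnormalized weight for each hypothesis is prior × ∏ likelihoods (using 1 − P(present | H) for each absent observation):
  impeller damage: 0.29 × 0.81 × 0.08 × (1 − 0.34) × 0.84 = 0.010418
  shaft misalignment: 0.40 × 0.63 × 0.80 × (1 − 0.93) × 0.50 = 0.007056
  foundation looseness: 0.31 × 0.14 × 0.30 × (1 − 0.84) × 0.86 = 0.0017916
The unnormalized weights sum to 0.019266.
P(foundation looseness | evidence) = 0.0017916 / 0.019266 ≈ 0.093.

0.093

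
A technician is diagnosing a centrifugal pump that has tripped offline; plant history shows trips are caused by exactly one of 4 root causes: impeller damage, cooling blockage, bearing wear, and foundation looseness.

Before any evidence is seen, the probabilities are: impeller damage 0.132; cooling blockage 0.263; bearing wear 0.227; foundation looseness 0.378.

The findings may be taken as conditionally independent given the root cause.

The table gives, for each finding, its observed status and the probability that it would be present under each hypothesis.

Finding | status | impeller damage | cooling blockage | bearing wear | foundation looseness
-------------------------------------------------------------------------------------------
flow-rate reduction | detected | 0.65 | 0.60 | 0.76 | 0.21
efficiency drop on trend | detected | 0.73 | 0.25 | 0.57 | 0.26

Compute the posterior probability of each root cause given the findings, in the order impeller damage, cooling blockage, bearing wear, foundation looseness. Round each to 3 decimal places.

0.283, 0.178, 0.445, 0.093

For each hypothesis, the unnormalized posterior weight is prior × product of the finding likelihoods:
  impeller damage: 0.132 × 0.65 × 0.73 = 0.062634
  cooling blockage: 0.263 × 0.60 × 0.25 = 0.03945
  bearing wear: 0.227 × 0.76 × 0.57 = 0.098336
  foundation looseness: 0.378 × 0.21 × 0.26 = 0.020639
Marginal likelihood of the evidence = 0.22106.
P(impeller damage | evidence) = 0.062634 / 0.22106 ≈ 0.283
P(cooling blockage | evidence) = 0.03945 / 0.22106 ≈ 0.178
P(bearing wear | evidence) = 0.098336 / 0.22106 ≈ 0.445
P(foundation looseness | evidence) = 0.020639 / 0.22106 ≈ 0.093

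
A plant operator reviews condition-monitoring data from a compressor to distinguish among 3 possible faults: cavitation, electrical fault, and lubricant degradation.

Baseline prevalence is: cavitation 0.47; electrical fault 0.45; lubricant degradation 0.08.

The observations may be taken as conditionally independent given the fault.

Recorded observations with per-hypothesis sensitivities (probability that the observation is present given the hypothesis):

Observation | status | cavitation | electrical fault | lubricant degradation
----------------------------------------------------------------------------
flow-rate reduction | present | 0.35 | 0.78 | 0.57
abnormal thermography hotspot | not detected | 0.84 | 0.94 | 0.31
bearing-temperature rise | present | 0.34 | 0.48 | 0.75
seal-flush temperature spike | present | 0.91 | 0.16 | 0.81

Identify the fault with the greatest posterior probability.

By Bayes' rule with conditional independence, the unnormalized weight for each hypothesis is prior × ∏ likelihoods (using 1 − P(present | H) for each absent observation):
  cavitation: 0.47 × 0.35 × (1 − 0.84) × 0.34 × 0.91 = 0.0081434
  electrical fault: 0.45 × 0.78 × (1 − 0.94) × 0.48 × 0.16 = 0.0016174
  lubricant degradation: 0.08 × 0.57 × (1 − 0.31) × 0.75 × 0.81 = 0.019114
The unnormalized weights sum to 0.028875.
P(cavitation | evidence) ≈ 0.0081434 / 0.028875 ≈ 0.282
P(electrical fault | evidence) ≈ 0.0016174 / 0.028875 ≈ 0.056
P(lubricant degradation | evidence) ≈ 0.019114 / 0.028875 ≈ 0.662
The largest is 0.662, so lubricant degradation is most probable.

lubricant degradation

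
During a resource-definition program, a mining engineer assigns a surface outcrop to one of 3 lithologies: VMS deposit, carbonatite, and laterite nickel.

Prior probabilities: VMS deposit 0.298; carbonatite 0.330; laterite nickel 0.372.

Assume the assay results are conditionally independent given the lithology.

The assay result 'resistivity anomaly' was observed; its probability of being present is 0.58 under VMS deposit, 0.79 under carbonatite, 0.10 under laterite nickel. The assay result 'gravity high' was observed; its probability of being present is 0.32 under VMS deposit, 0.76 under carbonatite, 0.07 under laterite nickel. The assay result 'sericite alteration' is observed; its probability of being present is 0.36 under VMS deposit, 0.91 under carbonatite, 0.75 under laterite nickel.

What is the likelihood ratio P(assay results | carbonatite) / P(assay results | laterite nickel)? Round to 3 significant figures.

Joint likelihood of the assay result pattern under each hypothesis:
  carbonatite: 0.79 × 0.76 × 0.91 = 0.54636
  laterite nickel: 0.10 × 0.07 × 0.75 = 0.00525
Bayes factor = 0.54636 / 0.00525 ≈ 104

104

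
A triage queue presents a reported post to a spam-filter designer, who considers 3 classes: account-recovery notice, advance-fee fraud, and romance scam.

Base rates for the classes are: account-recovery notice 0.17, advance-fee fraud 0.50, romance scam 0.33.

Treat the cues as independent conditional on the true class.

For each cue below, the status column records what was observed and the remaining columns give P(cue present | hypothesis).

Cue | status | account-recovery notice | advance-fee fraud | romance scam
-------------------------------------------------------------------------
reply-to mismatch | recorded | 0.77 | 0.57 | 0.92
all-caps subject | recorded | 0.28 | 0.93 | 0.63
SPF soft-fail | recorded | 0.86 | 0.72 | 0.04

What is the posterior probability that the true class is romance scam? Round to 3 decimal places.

For each hypothesis, the unnormalized posterior weight is prior × product of the cue likelihoods:
  account-recovery notice: 0.17 × 0.77 × 0.28 × 0.86 = 0.031521
  advance-fee fraud: 0.50 × 0.57 × 0.93 × 0.72 = 0.19084
  romance scam: 0.33 × 0.92 × 0.63 × 0.04 = 0.0076507
The unnormalized weights sum to 0.23001.
P(romance scam | evidence) = 0.0076507 / 0.23001 ≈ 0.033.

0.033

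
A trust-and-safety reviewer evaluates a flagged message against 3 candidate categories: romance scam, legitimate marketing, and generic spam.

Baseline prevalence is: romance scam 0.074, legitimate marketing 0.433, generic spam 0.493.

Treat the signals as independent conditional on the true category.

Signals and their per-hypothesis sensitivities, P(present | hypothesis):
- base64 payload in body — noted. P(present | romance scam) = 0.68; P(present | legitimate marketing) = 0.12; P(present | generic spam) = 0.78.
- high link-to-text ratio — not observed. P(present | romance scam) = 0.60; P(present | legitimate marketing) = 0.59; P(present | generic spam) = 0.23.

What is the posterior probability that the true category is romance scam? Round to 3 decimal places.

By Bayes' rule with conditional independence, the unnormalized weight for each hypothesis is prior × ∏ likelihoods (using 1 − P(present | H) for each absent signal):
  romance scam: 0.074 × 0.68 × (1 − 0.60) = 0.020128
  legitimate marketing: 0.433 × 0.12 × (1 − 0.59) = 0.021304
  generic spam: 0.493 × 0.78 × (1 − 0.23) = 0.2961
Marginal likelihood of the evidence = 0.33753.
P(romance scam | evidence) = 0.020128 / 0.33753 ≈ 0.060.

0.060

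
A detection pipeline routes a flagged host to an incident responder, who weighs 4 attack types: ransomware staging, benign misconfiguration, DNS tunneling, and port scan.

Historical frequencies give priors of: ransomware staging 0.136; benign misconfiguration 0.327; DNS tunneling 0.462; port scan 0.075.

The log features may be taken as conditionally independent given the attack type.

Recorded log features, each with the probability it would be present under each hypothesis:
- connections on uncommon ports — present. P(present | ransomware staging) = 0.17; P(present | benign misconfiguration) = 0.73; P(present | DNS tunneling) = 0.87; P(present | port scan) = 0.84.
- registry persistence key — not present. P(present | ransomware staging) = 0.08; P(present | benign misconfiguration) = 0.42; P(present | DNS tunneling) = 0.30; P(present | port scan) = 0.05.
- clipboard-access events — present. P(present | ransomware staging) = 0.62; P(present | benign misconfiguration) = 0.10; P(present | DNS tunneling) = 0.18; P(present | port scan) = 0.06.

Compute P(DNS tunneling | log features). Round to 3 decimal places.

For each hypothesis, the unnormalized posterior weight is prior × product of the log feature likelihoods (using 1 − P(present | H) for each absent log feature):
  ransomware staging: 0.136 × 0.17 × (1 − 0.08) × 0.62 = 0.013188
  benign misconfiguration: 0.327 × 0.73 × (1 − 0.42) × 0.10 = 0.013845
  DNS tunneling: 0.462 × 0.87 × (1 − 0.30) × 0.18 = 0.050644
  port scan: 0.075 × 0.84 × (1 − 0.05) × 0.06 = 0.003591
Normalizing constant Z = 0.013188 + 0.013845 + 0.050644 + 0.003591 = 0.081268.
P(DNS tunneling | evidence) = 0.050644 / 0.081268 ≈ 0.623.

0.623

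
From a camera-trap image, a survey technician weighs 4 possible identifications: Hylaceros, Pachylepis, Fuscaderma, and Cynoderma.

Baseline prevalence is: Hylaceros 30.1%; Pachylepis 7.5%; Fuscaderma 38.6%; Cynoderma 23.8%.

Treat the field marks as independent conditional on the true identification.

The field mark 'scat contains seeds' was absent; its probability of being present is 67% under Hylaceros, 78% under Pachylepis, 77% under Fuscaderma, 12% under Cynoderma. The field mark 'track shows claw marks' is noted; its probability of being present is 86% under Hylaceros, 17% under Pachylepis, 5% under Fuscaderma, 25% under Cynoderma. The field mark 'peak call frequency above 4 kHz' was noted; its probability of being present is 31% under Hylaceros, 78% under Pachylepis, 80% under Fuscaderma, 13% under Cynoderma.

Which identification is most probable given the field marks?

Hylaceros

For each hypothesis, the unnormalized posterior weight is prior × product of the field mark likelihoods (using 1 − P(present | H) for each absent field mark):
  Hylaceros: 0.301 × (1 − 0.67) × 0.86 × 0.31 = 0.026481
  Pachylepis: 0.075 × (1 − 0.78) × 0.17 × 0.78 = 0.0021879
  Fuscaderma: 0.386 × (1 − 0.77) × 0.05 × 0.80 = 0.0035512
  Cynoderma: 0.238 × (1 − 0.12) × 0.25 × 0.13 = 0.0068068
The unnormalized weights sum to 0.039027.
P(Hylaceros | evidence) ≈ 0.026481 / 0.039027 ≈ 0.679
P(Pachylepis | evidence) ≈ 0.0021879 / 0.039027 ≈ 0.056
P(Fuscaderma | evidence) ≈ 0.0035512 / 0.039027 ≈ 0.091
P(Cynoderma | evidence) ≈ 0.0068068 / 0.039027 ≈ 0.174
The largest is 0.679, so Hylaceros is most probable.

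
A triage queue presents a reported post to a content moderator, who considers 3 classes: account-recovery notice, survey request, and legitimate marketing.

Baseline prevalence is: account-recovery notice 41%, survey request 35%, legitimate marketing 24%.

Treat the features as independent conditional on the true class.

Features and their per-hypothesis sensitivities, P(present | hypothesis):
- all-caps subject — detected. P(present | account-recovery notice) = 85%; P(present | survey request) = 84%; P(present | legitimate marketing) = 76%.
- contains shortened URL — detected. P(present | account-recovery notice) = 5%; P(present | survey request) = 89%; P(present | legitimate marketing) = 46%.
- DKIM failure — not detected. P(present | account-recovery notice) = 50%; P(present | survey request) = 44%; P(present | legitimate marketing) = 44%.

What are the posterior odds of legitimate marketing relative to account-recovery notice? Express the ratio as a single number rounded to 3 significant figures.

Posterior odds equal prior odds times the likelihood ratio; only the two competing hypotheses matter (using 1 − P(present | H) for each absent feature).
  legitimate marketing: 0.24 × 0.76 × 0.46 × (1 − 0.44) = 0.046986
  account-recovery notice: 0.41 × 0.85 × 0.05 × (1 − 0.50) = 0.0087125
Posterior odds = 0.046986 / 0.0087125 ≈ 5.39.

5.39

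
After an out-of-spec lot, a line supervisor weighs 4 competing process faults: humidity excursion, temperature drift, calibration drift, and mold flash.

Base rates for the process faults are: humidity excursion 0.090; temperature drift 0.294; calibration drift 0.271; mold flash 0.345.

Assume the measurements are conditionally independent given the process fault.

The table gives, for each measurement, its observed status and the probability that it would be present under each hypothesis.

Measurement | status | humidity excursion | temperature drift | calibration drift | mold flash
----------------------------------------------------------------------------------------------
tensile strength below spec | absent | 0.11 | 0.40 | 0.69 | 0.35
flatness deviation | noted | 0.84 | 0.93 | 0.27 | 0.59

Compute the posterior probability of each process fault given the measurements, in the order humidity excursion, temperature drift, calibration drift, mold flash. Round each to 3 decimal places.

For each hypothesis, the unnormalized posterior weight is prior × product of the measurement likelihoods (using 1 − P(present | H) for each absent measurement):
  humidity excursion: 0.090 × (1 − 0.11) × 0.84 = 0.067284
  temperature drift: 0.294 × (1 − 0.40) × 0.93 = 0.16405
  calibration drift: 0.271 × (1 − 0.69) × 0.27 = 0.022683
  mold flash: 0.345 × (1 − 0.35) × 0.59 = 0.13231
Normalizing constant Z = 0.067284 + 0.16405 + 0.022683 + 0.13231 = 0.38633.
P(humidity excursion | evidence) = 0.067284 / 0.38633 ≈ 0.174
P(temperature drift | evidence) = 0.16405 / 0.38633 ≈ 0.425
P(calibration drift | evidence) = 0.022683 / 0.38633 ≈ 0.059
P(mold flash | evidence) = 0.13231 / 0.38633 ≈ 0.342

0.174, 0.425, 0.059, 0.342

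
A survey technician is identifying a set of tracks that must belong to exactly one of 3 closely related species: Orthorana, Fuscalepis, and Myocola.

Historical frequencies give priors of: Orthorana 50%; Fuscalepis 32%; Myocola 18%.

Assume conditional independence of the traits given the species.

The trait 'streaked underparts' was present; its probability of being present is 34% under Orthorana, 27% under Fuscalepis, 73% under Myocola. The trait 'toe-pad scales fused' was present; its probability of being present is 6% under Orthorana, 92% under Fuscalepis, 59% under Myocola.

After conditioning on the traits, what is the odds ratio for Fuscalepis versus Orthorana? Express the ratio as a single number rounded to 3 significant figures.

7.79

The normalizing constant cancels in an odds ratio, so compute prior × likelihood for the two hypotheses only:
  Fuscalepis: 0.32 × 0.27 × 0.92 = 0.079488
  Orthorana: 0.50 × 0.34 × 0.06 = 0.0102
Posterior odds = 0.079488 / 0.0102 ≈ 7.79.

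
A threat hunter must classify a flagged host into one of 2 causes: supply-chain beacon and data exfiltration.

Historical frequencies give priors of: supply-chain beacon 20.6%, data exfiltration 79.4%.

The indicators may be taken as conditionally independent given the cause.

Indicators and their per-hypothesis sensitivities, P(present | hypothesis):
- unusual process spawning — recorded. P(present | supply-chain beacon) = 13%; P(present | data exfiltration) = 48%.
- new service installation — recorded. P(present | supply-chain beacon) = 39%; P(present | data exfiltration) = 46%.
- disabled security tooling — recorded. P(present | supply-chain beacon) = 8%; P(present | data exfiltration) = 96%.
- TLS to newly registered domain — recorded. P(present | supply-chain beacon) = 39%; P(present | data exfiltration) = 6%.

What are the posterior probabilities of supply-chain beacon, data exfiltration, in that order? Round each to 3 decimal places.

0.031, 0.969

Multiply each prior by the joint likelihood of the indicator pattern:
  supply-chain beacon: 0.206 × 0.13 × 0.39 × 0.08 × 0.39 = 0.00032586
  data exfiltration: 0.794 × 0.48 × 0.46 × 0.96 × 0.06 = 0.010098
Normalizing constant Z = 0.00032586 + 0.010098 = 0.010424.
P(supply-chain beacon | evidence) = 0.00032586 / 0.010424 ≈ 0.031
P(data exfiltration | evidence) = 0.010098 / 0.010424 ≈ 0.969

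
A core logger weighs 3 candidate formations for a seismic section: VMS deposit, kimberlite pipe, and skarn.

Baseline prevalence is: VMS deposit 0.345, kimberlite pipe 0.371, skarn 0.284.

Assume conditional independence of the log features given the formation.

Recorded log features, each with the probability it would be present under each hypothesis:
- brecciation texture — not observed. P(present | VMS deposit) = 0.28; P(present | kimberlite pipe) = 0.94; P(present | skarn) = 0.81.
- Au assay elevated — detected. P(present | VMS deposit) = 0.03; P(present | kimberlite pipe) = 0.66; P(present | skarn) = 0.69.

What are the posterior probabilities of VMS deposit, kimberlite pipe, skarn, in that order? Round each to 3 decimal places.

0.126, 0.247, 0.627

For each hypothesis, the unnormalized posterior weight is prior × product of the log feature likelihoods (using 1 − P(present | H) for each absent log feature):
  VMS deposit: 0.345 × (1 − 0.28) × 0.03 = 0.007452
  kimberlite pipe: 0.371 × (1 − 0.94) × 0.66 = 0.014692
  skarn: 0.284 × (1 − 0.81) × 0.69 = 0.037232
Marginal likelihood of the evidence = 0.059376.
P(VMS deposit | evidence) = 0.007452 / 0.059376 ≈ 0.126
P(kimberlite pipe | evidence) = 0.014692 / 0.059376 ≈ 0.247
P(skarn | evidence) = 0.037232 / 0.059376 ≈ 0.627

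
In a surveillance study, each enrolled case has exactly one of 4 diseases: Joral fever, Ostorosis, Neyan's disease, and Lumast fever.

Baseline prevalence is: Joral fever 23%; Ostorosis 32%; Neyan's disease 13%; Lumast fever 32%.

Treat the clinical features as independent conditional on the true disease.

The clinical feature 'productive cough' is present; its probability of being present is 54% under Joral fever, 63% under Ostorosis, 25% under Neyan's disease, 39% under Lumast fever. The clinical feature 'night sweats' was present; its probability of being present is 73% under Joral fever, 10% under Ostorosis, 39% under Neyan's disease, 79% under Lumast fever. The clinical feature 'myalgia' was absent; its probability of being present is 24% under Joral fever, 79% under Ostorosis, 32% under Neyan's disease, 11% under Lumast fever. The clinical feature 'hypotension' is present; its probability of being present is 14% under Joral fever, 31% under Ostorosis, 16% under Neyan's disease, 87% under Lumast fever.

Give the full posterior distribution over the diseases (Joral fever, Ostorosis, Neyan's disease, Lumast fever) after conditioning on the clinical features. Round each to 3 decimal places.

Multiply each prior by the joint likelihood of the clinical feature pattern (using 1 − P(present | H) for each absent clinical feature):
  Joral fever: 0.23 × 0.54 × 0.73 × (1 − 0.24) × 0.14 = 0.0096469
  Ostorosis: 0.32 × 0.63 × 0.10 × (1 − 0.79) × 0.31 = 0.0013124
  Neyan's disease: 0.13 × 0.25 × 0.39 × (1 − 0.32) × 0.16 = 0.001379
  Lumast fever: 0.32 × 0.39 × 0.79 × (1 − 0.11) × 0.87 = 0.07634
Marginal likelihood of the evidence = 0.088678.
P(Joral fever | evidence) = 0.0096469 / 0.088678 ≈ 0.109
P(Ostorosis | evidence) = 0.0013124 / 0.088678 ≈ 0.015
P(Neyan's disease | evidence) = 0.001379 / 0.088678 ≈ 0.016
P(Lumast fever | evidence) = 0.07634 / 0.088678 ≈ 0.861

0.109, 0.015, 0.016, 0.861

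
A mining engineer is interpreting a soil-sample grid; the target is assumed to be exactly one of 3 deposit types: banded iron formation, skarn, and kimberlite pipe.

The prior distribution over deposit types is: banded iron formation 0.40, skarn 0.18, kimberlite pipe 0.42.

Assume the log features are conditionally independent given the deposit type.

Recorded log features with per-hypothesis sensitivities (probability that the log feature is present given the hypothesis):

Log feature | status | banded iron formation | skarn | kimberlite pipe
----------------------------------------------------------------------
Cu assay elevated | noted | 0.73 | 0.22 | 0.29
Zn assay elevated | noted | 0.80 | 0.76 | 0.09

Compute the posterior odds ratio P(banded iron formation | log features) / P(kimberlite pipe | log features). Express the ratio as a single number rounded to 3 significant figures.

21.3

Unnormalized posterior weight (prior times the log feature likelihoods) for each of the two hypotheses:
  banded iron formation: 0.40 × 0.73 × 0.80 = 0.2336
  kimberlite pipe: 0.42 × 0.29 × 0.09 = 0.010962
Posterior odds = 0.2336 / 0.010962 ≈ 21.3.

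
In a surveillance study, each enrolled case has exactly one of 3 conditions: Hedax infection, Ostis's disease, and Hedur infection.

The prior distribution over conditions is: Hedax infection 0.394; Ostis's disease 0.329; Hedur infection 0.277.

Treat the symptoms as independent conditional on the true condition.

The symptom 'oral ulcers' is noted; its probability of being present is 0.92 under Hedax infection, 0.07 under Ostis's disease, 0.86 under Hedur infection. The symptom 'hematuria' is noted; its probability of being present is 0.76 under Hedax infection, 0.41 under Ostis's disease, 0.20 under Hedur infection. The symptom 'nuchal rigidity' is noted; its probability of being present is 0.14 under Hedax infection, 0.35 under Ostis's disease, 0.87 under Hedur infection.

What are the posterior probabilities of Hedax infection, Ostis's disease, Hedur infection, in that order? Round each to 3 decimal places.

0.463, 0.040, 0.497

By Bayes' rule with conditional independence, the unnormalized weight for each hypothesis is prior × ∏ likelihoods:
  Hedax infection: 0.394 × 0.92 × 0.76 × 0.14 = 0.038568
  Ostis's disease: 0.329 × 0.07 × 0.41 × 0.35 = 0.0033048
  Hedur infection: 0.277 × 0.86 × 0.20 × 0.87 = 0.04145
Marginal likelihood of the evidence = 0.083323.
P(Hedax infection | evidence) = 0.038568 / 0.083323 ≈ 0.463
P(Ostis's disease | evidence) = 0.0033048 / 0.083323 ≈ 0.040
P(Hedur infection | evidence) = 0.04145 / 0.083323 ≈ 0.497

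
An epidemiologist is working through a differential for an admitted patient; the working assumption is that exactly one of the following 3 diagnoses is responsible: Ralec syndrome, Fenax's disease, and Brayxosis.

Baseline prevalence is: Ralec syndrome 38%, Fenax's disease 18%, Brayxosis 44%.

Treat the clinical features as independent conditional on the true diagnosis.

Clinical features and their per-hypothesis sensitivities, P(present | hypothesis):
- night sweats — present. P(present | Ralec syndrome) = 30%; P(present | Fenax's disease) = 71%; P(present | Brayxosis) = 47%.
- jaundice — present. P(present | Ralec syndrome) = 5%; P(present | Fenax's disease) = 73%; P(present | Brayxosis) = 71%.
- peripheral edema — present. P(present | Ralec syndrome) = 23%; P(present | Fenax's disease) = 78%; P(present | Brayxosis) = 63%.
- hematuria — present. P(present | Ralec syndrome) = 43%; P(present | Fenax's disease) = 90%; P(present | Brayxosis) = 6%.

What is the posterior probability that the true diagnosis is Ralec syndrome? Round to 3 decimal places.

By Bayes' rule with conditional independence, the unnormalized weight for each hypothesis is prior × ∏ likelihoods:
  Ralec syndrome: 0.38 × 0.30 × 0.05 × 0.23 × 0.43 = 0.00056373
  Fenax's disease: 0.18 × 0.71 × 0.73 × 0.78 × 0.90 = 0.065492
  Brayxosis: 0.44 × 0.47 × 0.71 × 0.63 × 0.06 = 0.0055501
The unnormalized weights sum to 0.071606.
P(Ralec syndrome | evidence) = 0.00056373 / 0.071606 ≈ 0.008.

0.008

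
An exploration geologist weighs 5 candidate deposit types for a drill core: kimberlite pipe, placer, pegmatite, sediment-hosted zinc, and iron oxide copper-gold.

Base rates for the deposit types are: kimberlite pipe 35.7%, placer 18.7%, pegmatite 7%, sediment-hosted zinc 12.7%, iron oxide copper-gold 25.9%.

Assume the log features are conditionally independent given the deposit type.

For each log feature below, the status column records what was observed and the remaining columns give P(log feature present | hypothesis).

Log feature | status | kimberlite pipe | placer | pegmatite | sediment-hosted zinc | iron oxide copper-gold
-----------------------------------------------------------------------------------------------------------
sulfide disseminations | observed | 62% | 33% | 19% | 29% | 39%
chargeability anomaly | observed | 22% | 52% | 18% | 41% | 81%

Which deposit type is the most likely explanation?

By Bayes' rule with conditional independence, the unnormalized weight for each hypothesis is prior × ∏ likelihoods:
  kimberlite pipe: 0.357 × 0.62 × 0.22 = 0.048695
  placer: 0.187 × 0.33 × 0.52 = 0.032089
  pegmatite: 0.070 × 0.19 × 0.18 = 0.002394
  sediment-hosted zinc: 0.127 × 0.29 × 0.41 = 0.0151
  iron oxide copper-gold: 0.259 × 0.39 × 0.81 = 0.081818
The unnormalized weights sum to 0.1801.
P(kimberlite pipe | evidence) ≈ 0.048695 / 0.1801 ≈ 0.270
P(placer | evidence) ≈ 0.032089 / 0.1801 ≈ 0.178
P(pegmatite | evidence) ≈ 0.002394 / 0.1801 ≈ 0.013
P(sediment-hosted zinc | evidence) ≈ 0.0151 / 0.1801 ≈ 0.084
P(iron oxide copper-gold | evidence) ≈ 0.081818 / 0.1801 ≈ 0.454
The largest is 0.454, so iron oxide copper-gold is most probable.

iron oxide copper-gold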